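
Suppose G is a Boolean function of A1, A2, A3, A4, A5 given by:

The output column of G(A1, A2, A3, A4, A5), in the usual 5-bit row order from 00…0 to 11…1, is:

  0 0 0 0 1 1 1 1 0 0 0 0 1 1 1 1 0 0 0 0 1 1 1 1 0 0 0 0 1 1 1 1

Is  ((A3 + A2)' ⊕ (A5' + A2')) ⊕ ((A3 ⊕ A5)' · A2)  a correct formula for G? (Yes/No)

Check the formula against G row by row:
  A1=0, A2=0, A3=0, A4=0, A5=0: formula gives 0, G = 0 ✓
  A1=0, A2=0, A3=0, A4=0, A5=1: formula gives 0, G = 0 ✓
  A1=0, A2=0, A3=0, A4=1, A5=0: formula gives 0, G = 0 ✓
  A1=0, A2=0, A3=0, A4=1, A5=1: formula gives 0, G = 0 ✓
  …and likewise for the remaining 28 rows.
Every row agrees, so the formula is equivalent.

Yes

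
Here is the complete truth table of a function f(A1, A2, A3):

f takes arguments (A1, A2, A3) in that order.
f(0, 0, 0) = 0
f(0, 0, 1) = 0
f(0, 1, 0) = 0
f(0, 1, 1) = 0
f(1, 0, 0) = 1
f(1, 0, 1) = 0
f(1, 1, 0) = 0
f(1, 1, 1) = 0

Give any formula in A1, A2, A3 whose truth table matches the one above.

f is 1 on exactly one input, (1,0,0), whose minterm is A1·¬A2·¬A3. So f is just that conjunction.

f(A1, A2, A3) = (A1 & ~A2) & ~A3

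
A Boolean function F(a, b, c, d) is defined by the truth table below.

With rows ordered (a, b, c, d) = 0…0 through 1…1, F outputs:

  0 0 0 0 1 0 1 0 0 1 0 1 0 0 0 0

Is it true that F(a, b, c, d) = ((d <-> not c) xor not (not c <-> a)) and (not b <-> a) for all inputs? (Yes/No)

Yes

Check the formula against F row by row:
  a=0, b=0, c=0, d=0: formula gives 0, F = 0 ✓
  a=0, b=0, c=0, d=1: formula gives 0, F = 0 ✓
  a=0, b=0, c=1, d=0: formula gives 0, F = 0 ✓
  a=0, b=0, c=1, d=1: formula gives 0, F = 0 ✓
  … (the remaining 12 rows also agree.)
No disagreement on any input; they are logically equivalent.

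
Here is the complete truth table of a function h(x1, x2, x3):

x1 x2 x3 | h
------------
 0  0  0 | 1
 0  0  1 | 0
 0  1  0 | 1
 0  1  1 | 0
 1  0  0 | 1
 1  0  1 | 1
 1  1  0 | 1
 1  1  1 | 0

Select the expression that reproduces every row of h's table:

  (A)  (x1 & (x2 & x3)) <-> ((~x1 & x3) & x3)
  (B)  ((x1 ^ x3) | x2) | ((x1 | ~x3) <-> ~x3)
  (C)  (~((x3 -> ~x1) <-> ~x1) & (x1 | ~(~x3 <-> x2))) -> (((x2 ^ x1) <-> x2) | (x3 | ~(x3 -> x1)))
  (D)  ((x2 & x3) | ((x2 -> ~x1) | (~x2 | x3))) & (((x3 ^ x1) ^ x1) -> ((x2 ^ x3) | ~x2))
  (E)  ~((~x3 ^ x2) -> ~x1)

(B): at (0,0,1) it gives 1, but h = 0 — eliminated.
(C): at (0,0,1) it gives 1, but h = 0 — eliminated.
(D): at (0,0,1) it gives 1, but h = 0 — eliminated.
(E): at (0,0,0) it gives 0, but h = 1 — eliminated.
That leaves (A). Evaluating it on every row reproduces the table of h exactly.

A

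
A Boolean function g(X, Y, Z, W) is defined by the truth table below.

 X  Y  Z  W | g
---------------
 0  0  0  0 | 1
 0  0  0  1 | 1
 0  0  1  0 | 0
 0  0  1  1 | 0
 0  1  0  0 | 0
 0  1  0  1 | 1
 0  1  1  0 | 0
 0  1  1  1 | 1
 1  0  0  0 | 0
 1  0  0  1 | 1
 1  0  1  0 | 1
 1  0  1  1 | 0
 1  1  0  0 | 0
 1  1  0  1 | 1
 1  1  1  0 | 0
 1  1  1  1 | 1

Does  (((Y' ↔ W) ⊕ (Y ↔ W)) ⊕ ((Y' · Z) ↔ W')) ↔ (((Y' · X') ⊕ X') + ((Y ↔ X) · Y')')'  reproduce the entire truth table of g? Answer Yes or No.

No

Evaluate (((Y' ↔ W) ⊕ (Y ↔ W)) ⊕ ((Y' · Z) ↔ W')) ↔ (((Y' · X') ⊕ X') + ((Y ↔ X) · Y')')' on each row and compare to g:
  X=0, Y=0, Z=0, W=0: formula gives 1, g = 1 ✓
  X=0, Y=0, Z=0, W=1: formula gives 0, but g = 1 ✗
A single disagreement suffices: at (0,0,0,1) they differ, so the formula does not compute g.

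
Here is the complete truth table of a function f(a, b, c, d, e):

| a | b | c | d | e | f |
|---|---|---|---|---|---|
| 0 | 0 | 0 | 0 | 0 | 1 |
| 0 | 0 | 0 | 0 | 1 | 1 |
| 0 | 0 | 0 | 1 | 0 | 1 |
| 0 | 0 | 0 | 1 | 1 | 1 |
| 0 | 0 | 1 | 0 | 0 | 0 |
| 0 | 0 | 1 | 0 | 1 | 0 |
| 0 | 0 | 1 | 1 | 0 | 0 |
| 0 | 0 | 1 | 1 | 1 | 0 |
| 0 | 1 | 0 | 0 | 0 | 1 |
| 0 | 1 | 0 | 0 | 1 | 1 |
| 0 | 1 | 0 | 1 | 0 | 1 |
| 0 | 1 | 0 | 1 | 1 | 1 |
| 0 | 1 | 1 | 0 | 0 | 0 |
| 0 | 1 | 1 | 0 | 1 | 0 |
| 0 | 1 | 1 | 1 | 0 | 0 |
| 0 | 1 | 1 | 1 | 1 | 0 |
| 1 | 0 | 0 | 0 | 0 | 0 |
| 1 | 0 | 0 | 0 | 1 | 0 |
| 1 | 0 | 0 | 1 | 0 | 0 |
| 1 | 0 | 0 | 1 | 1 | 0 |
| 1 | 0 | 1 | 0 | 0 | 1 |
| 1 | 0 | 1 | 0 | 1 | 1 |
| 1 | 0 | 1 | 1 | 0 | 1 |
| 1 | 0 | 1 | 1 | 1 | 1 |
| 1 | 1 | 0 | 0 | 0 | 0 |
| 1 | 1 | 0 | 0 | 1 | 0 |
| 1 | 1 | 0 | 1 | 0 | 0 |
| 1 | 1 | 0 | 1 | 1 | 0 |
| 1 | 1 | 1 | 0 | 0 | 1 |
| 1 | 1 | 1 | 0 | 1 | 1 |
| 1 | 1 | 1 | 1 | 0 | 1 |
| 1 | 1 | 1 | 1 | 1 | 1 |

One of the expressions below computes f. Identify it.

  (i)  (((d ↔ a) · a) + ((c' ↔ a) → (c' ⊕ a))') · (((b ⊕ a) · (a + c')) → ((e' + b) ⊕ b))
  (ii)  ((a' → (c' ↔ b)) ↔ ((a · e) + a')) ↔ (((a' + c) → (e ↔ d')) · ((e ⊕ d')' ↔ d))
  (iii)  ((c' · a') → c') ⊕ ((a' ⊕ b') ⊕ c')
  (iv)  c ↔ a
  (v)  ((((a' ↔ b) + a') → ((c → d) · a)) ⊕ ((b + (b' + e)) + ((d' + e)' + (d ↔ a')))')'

iv

(i): at (0,0,0,0,0) it gives 0, but f = 1 — eliminated.
(ii): at (0,0,0,1,0) it gives 0, but f = 1 — eliminated.
(iii): at (0,0,0,0,0) it gives 0, but f = 1 — eliminated.
(v): at (0,0,1,0,0) it gives 1, but f = 0 — eliminated.
(iv) is the remaining candidate, and it agrees with f on all 32 inputs.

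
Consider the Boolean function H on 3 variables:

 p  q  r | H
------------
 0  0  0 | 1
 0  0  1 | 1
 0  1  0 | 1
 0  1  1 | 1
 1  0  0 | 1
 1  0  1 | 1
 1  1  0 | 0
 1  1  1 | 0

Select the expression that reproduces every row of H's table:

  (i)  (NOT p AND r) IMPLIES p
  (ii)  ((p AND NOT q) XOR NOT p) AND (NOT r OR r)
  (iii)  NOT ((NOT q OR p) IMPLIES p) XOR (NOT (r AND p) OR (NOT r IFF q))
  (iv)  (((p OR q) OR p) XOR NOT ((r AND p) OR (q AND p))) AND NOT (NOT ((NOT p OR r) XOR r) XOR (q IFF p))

ii

(i) disagrees with H on (0,0,1) (formula → 0, table → 1); rule it out.
(iii) disagrees with H on (0,0,0) (formula → 0, table → 1); rule it out.
(iv) disagrees with H on (0,0,0) (formula → 0, table → 1); rule it out.
That leaves (ii). Evaluating it on every row reproduces the table of H exactly.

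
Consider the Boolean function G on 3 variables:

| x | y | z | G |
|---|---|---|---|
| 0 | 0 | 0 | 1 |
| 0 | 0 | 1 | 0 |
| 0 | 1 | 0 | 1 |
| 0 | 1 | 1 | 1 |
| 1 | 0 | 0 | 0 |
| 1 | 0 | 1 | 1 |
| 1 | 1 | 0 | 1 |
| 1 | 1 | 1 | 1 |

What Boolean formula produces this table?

G(x, y, z) = ¬(((¬x ∧ ¬y) ∧ z) ∨ ((x ∧ ¬y) ∧ ¬z))

The 0-rows are (0,0,1), (1,0,0). Take each as a conjunction (¬x·¬y·z, x·¬y·¬z), form their disjunction, and complement — that gives a formula that is 1 everywhere G is.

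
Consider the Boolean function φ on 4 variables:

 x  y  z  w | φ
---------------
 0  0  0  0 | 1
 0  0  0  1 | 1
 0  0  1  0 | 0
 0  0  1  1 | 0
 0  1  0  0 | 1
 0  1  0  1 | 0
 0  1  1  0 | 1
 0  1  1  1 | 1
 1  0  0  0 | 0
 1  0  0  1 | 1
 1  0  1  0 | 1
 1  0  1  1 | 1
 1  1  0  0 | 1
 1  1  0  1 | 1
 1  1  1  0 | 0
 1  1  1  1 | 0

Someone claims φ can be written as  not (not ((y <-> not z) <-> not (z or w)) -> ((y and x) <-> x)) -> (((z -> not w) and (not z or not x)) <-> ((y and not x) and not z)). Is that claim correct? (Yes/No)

No

Evaluate not (not ((y <-> not z) <-> not (z or w)) -> ((y and x) <-> x)) -> (((z -> not w) and (not z or not x)) <-> ((y and not x) and not z)) on each row and compare to φ:
  x=0, y=0, z=0, w=0: formula gives 1, φ = 1 ✓
  x=0, y=0, z=0, w=1: formula gives 1, φ = 1 ✓
  x=0, y=0, z=1, w=0: formula gives 1, but φ = 0 ✗
Since they disagree at (0,0,1,0), the expression is not a correct formula for φ.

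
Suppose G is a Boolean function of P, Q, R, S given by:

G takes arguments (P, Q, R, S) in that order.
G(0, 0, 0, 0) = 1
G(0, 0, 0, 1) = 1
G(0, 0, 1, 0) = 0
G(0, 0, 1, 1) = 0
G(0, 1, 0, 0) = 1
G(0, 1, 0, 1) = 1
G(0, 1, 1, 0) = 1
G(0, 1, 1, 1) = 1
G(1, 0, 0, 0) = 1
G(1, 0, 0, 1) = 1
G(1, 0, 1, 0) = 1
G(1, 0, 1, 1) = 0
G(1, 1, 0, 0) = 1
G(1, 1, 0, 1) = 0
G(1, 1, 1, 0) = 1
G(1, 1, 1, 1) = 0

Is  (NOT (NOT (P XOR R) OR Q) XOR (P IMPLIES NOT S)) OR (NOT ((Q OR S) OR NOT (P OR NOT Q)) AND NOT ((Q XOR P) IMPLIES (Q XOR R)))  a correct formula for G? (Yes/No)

Yes

Test each input against both G and the formula:
  P=0, Q=0, R=0, S=0: formula gives 1, G = 1 ✓
  P=0, Q=0, R=0, S=1: formula gives 1, G = 1 ✓
  P=0, Q=0, R=1, S=0: formula gives 0, G = 0 ✓
  P=0, Q=0, R=1, S=1: formula gives 0, G = 0 ✓
  … (the remaining 12 rows also agree.)
No disagreement on any input; they are logically equivalent.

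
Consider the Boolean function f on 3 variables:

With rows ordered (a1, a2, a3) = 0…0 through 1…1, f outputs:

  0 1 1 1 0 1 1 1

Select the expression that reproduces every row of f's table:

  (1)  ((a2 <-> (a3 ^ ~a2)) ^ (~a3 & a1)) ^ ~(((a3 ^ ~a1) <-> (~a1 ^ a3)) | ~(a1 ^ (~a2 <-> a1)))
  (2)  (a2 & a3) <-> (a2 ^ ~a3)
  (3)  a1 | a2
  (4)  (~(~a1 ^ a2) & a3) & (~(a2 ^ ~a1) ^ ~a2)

(1): at (0,1,0) it gives 0, but f = 1 — eliminated.
(3): at (0,0,1) it gives 0, but f = 1 — eliminated.
(4): at (0,0,1) it gives 0, but f = 1 — eliminated.
That leaves (2). Evaluating it on every row reproduces the table of f exactly.

2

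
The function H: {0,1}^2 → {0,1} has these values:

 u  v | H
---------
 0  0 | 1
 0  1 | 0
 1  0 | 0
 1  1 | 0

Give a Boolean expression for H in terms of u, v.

The output is 1 only when every input is 0 — NOR of all inputs.

H(u, v) = (u + v)'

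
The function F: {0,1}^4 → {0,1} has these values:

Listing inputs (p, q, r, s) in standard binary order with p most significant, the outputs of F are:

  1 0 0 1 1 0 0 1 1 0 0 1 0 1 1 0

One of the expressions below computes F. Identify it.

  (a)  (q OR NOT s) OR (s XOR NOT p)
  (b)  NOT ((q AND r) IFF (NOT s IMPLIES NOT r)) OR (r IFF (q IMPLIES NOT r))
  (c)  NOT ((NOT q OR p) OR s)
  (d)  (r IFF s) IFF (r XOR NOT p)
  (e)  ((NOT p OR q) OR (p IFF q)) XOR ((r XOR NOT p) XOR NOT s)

(a) fails at (0,0,1,0): the formula yields 1, F is 0.
(b) fails at (0,0,0,1): the formula yields 1, F is 0.
(c) fails at (0,0,0,0): the formula yields 0, F is 1.
(d) fails at (0,0,1,0): the formula yields 1, F is 0.
That leaves (e). Evaluating it on every row reproduces the table of F exactly.

e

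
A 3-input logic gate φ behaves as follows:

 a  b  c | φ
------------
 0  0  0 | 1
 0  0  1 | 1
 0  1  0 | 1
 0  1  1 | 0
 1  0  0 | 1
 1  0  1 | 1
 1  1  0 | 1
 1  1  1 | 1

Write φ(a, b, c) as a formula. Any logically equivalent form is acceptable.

Only row (0,1,1) gives 0. So φ is 1 everywhere except there — the complement of the minterm ¬a·b·c.

φ(a, b, c) = ((a' · b) · c)'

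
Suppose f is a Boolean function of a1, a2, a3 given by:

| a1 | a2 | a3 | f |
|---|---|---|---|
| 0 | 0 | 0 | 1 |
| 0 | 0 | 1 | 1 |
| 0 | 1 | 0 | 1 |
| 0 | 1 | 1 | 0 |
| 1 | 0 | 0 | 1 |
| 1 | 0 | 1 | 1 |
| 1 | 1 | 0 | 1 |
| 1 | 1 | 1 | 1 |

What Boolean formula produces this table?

f is 0 on exactly one input, (0,1,1), whose minterm is ¬a1·a2·a3. So f is the negation of that single conjunction.

f(a1, a2, a3) = ((a1' · a2) · a3)'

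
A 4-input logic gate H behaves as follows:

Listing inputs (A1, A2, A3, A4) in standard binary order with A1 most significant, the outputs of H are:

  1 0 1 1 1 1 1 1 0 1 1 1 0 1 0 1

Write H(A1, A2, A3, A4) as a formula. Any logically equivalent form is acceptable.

The 0-rows are (0,0,0,1), (1,0,0,0), (1,1,0,0), (1,1,1,0). Take each as a conjunction (¬A1·¬A2·¬A3·A4, A1·¬A2·¬A3·¬A4, A1·A2·¬A3·¬A4, A1·A2·A3·¬A4), form their disjunction, and complement — that gives a formula that is 1 everywhere H is.

H(A1, A2, A3, A4) = not ((((((not A1 and not A2) and not A3) and A4) or (((A1 and not A2) and not A3) and not A4)) or (((A1 and A2) and not A3) and not A4)) or (((A1 and A2) and A3) and not A4))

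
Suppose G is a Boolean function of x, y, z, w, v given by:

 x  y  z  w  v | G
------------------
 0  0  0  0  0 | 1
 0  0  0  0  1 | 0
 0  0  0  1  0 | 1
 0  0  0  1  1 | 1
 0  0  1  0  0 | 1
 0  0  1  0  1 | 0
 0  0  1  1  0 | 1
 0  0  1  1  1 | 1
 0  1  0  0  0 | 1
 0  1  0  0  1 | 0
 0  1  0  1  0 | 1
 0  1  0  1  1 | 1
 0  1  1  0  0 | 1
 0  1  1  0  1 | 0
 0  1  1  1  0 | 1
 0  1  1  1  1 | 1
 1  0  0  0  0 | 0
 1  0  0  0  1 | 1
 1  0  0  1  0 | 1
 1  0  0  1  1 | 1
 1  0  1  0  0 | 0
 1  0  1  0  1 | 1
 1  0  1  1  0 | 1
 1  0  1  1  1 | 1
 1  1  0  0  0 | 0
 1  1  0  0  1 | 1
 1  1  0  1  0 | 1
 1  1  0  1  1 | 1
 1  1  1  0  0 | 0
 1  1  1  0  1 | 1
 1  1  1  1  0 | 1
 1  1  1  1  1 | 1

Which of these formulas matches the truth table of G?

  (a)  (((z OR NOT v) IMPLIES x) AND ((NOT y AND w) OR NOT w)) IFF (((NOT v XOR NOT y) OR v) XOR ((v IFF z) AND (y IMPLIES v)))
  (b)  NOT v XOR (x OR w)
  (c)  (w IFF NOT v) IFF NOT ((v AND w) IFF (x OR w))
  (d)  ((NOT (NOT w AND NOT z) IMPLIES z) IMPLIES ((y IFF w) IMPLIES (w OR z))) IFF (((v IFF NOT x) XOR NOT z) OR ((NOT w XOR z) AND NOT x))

(a) disagrees with G on (0,0,0,0,0) (formula → 0, table → 1); rule it out.
(b) disagrees with G on (0,0,0,1,0) (formula → 0, table → 1); rule it out.
(d) disagrees with G on (0,0,0,0,0) (formula → 0, table → 1); rule it out.
Only (c) survives; checking it on all 32 rows confirms it matches G.

c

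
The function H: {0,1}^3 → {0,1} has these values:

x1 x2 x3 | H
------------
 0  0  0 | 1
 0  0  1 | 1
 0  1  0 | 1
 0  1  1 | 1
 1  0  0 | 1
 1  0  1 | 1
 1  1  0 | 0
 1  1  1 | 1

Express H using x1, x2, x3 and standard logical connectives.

H is 0 on exactly one input, (1,1,0), whose minterm is x1·x2·¬x3. So H is the negation of that single conjunction.

H(x1, x2, x3) = ~((x1 & x2) & ~x3)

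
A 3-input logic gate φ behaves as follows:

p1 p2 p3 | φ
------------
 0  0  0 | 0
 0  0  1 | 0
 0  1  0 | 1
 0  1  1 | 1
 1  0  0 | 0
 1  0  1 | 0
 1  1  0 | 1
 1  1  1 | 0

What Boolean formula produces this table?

φ(p1, p2, p3) = (((p1' · p2) · p3') + ((p1' · p2) · p3)) + ((p1 · p2) · p3')

Collect the rows where φ=1 — (0,1,0), (0,1,1), (1,1,0) — and write one minterm per row: ¬p1·p2·¬p3, ¬p1·p2·p3, p1·p2·¬p3. Their union (logical OR) reproduces the table exactly.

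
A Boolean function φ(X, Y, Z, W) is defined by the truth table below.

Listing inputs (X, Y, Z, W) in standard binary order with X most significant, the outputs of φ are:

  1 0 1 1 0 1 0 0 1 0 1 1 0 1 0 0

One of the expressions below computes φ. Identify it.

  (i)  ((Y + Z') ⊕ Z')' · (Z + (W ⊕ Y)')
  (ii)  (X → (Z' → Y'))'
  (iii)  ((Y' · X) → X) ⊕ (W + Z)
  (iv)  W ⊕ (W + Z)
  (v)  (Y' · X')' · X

i

(ii) fails at (0,0,0,0): the formula yields 0, φ is 1.
(iii) fails at (0,0,1,0): the formula yields 0, φ is 1.
(iv) fails at (0,0,0,0): the formula yields 0, φ is 1.
(v) fails at (0,0,0,0): the formula yields 0, φ is 1.
Only (i) survives; checking it on all 16 rows confirms it matches φ.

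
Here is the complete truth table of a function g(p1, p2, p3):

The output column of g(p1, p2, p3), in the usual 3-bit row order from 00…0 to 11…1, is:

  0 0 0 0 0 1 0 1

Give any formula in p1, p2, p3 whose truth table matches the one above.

g=1 on 2 inputs: (1,0,1), (1,1,1). Reading each as a conjunction of literals (p1·¬p2·p3, p1·p2·p3) and taking the OR gives the canonical DNF.

g(p1, p2, p3) = ((p1 · p2') · p3) + ((p1 · p2) · p3)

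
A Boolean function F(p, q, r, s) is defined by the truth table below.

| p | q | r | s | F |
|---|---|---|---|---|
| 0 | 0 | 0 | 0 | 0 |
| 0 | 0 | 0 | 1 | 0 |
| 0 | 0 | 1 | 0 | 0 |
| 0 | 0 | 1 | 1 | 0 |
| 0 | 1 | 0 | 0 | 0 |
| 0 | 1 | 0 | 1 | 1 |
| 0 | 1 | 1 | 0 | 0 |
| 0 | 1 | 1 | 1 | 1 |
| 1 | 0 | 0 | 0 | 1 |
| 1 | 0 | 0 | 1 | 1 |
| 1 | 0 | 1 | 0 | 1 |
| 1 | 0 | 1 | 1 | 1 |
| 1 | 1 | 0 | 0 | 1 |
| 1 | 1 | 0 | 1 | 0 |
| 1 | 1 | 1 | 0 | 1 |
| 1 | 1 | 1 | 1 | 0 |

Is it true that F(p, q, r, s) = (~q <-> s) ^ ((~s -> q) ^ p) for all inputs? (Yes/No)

Check the formula against F row by row:
  p=0, q=0, r=0, s=0: formula gives 0, F = 0 ✓
  p=0, q=0, r=0, s=1: formula gives 0, F = 0 ✓
  p=0, q=0, r=1, s=0: formula gives 0, F = 0 ✓
  p=0, q=0, r=1, s=1: formula gives 0, F = 0 ✓
  … (the remaining 12 rows also agree.)
Every row agrees, so the formula is equivalent.

Yes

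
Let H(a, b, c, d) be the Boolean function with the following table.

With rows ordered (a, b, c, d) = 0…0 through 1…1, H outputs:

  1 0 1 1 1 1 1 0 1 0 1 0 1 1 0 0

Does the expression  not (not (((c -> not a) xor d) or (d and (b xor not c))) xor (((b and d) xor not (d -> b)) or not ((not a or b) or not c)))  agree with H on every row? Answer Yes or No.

Check the formula against H row by row:
  a=0, b=0, c=0, d=0: formula gives 1, H = 1 ✓
  a=0, b=0, c=0, d=1: formula gives 0, H = 0 ✓
  a=0, b=0, c=1, d=0: formula gives 1, H = 1 ✓
  a=0, b=0, c=1, d=1: formula gives 1, H = 1 ✓
  …and likewise for the remaining 12 rows.
All 16 rows match — the expression computes H exactly.

Yes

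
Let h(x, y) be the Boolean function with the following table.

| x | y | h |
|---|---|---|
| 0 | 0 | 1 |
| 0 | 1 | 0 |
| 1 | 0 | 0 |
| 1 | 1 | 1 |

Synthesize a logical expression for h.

Collect the rows where h=1 — (0,0), (1,1) — and write one minterm per row: ¬x·¬y, x·y. Their union (logical OR) reproduces the table exactly.

h(x, y) = (x' · y') + (x · y)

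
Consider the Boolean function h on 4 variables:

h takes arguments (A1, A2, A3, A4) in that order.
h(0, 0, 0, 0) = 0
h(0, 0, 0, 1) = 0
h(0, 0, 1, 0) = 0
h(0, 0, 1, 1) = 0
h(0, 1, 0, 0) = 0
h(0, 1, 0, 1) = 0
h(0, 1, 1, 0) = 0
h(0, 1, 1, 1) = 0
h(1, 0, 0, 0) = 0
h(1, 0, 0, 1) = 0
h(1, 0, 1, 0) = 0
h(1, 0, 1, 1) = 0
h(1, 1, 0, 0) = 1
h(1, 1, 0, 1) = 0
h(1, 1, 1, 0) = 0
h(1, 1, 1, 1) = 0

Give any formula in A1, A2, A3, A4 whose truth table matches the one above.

h(A1, A2, A3, A4) = ((A1 AND A2) AND NOT A3) AND NOT A4

Only row (1,1,0,0) gives 1. That row's minterm A1·A2·¬A3·¬A4 is h directly.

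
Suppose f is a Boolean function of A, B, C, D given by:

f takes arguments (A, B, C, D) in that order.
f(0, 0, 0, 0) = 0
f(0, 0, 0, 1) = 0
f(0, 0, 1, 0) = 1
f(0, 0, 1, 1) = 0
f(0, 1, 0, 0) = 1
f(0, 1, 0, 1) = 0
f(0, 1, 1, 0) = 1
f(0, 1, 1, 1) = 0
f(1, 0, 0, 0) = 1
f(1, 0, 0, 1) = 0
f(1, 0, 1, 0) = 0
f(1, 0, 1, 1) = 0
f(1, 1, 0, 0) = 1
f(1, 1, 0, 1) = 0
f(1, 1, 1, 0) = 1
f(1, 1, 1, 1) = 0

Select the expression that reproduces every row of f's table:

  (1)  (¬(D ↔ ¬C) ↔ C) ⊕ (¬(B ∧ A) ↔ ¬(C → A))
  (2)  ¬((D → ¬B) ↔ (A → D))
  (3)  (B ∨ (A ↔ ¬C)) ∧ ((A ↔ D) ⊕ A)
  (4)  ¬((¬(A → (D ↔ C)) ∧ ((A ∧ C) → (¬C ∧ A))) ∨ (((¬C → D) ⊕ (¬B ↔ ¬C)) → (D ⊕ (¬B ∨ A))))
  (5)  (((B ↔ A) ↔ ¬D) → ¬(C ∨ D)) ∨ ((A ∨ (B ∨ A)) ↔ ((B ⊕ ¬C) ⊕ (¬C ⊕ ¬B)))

(1) disagrees with f on (0,0,0,1) (formula → 1, table → 0); rule it out.
(2) disagrees with f on (0,0,1,0) (formula → 0, table → 1); rule it out.
(4) disagrees with f on (0,0,1,0) (formula → 0, table → 1); rule it out.
(5) disagrees with f on (0,0,0,0) (formula → 1, table → 0); rule it out.
That leaves (3). Evaluating it on every row reproduces the table of f exactly.

3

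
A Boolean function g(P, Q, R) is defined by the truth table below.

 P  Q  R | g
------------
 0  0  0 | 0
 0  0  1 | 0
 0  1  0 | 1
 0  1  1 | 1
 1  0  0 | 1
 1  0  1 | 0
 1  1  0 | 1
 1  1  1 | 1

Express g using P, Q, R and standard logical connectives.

g is 0 on only 3 rows — (0,0,0), (0,0,1), (1,0,1). Writing each as a minterm (¬P·¬Q·¬R, ¬P·¬Q·R, P·¬Q·R) and OR-ing them characterizes exactly where g=0, so g is the negation of that disjunction.

g(P, Q, R) = ((((P' · Q') · R') + ((P' · Q') · R)) + ((P · Q') · R))'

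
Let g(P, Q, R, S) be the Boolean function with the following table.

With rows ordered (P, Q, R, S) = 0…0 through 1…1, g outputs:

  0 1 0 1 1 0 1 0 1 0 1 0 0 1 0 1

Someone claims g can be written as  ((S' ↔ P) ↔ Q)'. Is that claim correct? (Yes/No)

Evaluate ((S' ↔ P) ↔ Q)' on each row and compare to g:
  P=0, Q=0, R=0, S=0: formula gives 0, g = 0 ✓
  P=0, Q=0, R=0, S=1: formula gives 1, g = 1 ✓
  P=0, Q=0, R=1, S=0: formula gives 0, g = 0 ✓
  P=0, Q=0, R=1, S=1: formula gives 1, g = 1 ✓
  … (the remaining 12 rows also agree.)
Every row agrees, so the formula is equivalent.

Yes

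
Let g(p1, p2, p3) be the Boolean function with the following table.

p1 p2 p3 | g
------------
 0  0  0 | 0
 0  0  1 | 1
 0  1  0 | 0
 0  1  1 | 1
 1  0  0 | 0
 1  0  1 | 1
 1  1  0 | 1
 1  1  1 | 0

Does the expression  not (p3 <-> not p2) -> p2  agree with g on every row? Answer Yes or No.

Evaluate not (p3 <-> not p2) -> p2 on each row and compare to g:
  p1=0, p2=0, p3=0: formula gives 0, g = 0 ✓
  p1=0, p2=0, p3=1: formula gives 1, g = 1 ✓
  p1=0, p2=1, p3=0: formula gives 1, but g = 0 ✗
A single disagreement suffices: at (0,1,0) they differ, so the formula does not compute g.

No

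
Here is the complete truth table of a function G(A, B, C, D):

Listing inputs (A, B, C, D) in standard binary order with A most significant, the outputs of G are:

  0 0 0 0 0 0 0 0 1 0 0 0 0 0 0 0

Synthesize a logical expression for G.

G(A, B, C, D) = ((A and not B) and not C) and not D

Only row (1,0,0,0) gives 1. That row's minterm A·¬B·¬C·¬D is G directly.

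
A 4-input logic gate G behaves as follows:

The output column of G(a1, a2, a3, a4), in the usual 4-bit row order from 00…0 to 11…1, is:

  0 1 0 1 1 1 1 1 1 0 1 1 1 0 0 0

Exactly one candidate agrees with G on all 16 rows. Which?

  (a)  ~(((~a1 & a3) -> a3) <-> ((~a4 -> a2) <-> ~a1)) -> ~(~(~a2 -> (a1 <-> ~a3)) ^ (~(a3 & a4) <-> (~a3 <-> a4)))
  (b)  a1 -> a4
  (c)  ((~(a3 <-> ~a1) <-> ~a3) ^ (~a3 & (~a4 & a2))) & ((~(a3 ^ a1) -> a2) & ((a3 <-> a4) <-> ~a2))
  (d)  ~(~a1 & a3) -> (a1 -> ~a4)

(b): at (0,0,0,0) it gives 1, but G = 0 — eliminated.
(c): at (0,0,0,1) it gives 0, but G = 1 — eliminated.
(d): at (0,0,0,0) it gives 1, but G = 0 — eliminated.
(a) is the remaining candidate, and it agrees with G on all 16 inputs.

a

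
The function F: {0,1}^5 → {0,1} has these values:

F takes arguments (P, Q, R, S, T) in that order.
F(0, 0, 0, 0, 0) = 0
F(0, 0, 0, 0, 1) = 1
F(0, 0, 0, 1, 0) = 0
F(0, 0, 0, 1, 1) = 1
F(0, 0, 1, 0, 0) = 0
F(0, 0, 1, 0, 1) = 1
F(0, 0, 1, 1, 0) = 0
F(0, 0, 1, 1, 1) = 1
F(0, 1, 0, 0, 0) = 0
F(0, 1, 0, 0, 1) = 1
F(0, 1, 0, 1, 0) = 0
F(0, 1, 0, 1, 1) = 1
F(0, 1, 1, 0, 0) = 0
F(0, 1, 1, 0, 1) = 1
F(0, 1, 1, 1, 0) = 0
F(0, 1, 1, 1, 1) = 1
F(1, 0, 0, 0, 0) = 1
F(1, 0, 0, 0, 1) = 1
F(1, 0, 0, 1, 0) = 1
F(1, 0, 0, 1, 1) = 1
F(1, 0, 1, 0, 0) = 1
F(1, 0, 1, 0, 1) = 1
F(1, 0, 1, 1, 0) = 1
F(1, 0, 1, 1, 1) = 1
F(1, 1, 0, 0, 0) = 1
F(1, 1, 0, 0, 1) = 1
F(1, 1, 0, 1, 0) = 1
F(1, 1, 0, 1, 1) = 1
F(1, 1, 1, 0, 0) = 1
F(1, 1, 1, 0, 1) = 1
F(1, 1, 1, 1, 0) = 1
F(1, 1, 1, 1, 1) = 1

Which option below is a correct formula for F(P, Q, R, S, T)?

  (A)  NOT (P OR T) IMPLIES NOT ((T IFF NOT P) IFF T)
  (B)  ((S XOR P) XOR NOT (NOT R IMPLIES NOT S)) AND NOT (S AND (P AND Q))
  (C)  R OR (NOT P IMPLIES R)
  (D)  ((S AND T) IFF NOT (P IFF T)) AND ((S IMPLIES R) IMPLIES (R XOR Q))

A

(B): at (0,0,0,0,1) it gives 0, but F = 1 — eliminated.
(C): at (0,0,0,0,1) it gives 0, but F = 1 — eliminated.
(D): at (0,0,0,0,1) it gives 0, but F = 1 — eliminated.
Only (A) survives; checking it on all 32 rows confirms it matches F.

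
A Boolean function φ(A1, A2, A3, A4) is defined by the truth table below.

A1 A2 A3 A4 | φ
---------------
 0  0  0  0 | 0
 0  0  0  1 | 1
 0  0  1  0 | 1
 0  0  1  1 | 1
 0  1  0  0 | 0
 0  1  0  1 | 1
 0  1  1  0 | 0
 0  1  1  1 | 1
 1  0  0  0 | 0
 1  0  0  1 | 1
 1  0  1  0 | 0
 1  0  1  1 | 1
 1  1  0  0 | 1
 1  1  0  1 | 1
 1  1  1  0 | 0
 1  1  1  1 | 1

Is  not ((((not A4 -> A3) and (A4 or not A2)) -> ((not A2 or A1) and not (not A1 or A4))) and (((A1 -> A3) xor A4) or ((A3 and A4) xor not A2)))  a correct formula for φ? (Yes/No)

Yes

Test each input against both φ and the formula:
  A1=0, A2=0, A3=0, A4=0: formula gives 0, φ = 0 ✓
  A1=0, A2=0, A3=0, A4=1: formula gives 1, φ = 1 ✓
  A1=0, A2=0, A3=1, A4=0: formula gives 1, φ = 1 ✓
  A1=0, A2=0, A3=1, A4=1: formula gives 1, φ = 1 ✓
  … (the remaining 12 rows also agree.)
No disagreement on any input; they are logically equivalent.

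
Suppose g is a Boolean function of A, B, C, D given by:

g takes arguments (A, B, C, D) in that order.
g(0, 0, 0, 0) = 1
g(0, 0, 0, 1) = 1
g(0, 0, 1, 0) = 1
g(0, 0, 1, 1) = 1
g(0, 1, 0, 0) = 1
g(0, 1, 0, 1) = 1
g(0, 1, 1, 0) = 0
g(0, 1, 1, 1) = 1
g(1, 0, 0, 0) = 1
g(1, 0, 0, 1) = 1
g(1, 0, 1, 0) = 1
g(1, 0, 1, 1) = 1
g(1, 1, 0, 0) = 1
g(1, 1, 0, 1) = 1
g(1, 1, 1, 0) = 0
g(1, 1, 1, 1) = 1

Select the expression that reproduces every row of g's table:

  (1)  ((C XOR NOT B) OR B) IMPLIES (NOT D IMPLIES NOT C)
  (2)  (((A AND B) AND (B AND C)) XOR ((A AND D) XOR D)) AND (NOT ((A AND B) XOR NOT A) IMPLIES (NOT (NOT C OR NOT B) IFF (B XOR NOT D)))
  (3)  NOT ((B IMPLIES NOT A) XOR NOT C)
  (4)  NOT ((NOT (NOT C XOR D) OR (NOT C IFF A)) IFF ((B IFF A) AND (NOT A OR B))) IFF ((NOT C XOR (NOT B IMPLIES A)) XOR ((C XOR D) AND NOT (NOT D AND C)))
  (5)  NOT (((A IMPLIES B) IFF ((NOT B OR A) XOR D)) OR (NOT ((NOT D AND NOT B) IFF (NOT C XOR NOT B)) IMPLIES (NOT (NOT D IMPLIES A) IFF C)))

(2) disagrees with g on (0,0,0,0) (formula → 0, table → 1); rule it out.
(3) disagrees with g on (0,0,1,0) (formula → 0, table → 1); rule it out.
(4) disagrees with g on (0,1,1,0) (formula → 1, table → 0); rule it out.
(5) disagrees with g on (0,0,0,0) (formula → 0, table → 1); rule it out.
That leaves (1). Evaluating it on every row reproduces the table of g exactly.

1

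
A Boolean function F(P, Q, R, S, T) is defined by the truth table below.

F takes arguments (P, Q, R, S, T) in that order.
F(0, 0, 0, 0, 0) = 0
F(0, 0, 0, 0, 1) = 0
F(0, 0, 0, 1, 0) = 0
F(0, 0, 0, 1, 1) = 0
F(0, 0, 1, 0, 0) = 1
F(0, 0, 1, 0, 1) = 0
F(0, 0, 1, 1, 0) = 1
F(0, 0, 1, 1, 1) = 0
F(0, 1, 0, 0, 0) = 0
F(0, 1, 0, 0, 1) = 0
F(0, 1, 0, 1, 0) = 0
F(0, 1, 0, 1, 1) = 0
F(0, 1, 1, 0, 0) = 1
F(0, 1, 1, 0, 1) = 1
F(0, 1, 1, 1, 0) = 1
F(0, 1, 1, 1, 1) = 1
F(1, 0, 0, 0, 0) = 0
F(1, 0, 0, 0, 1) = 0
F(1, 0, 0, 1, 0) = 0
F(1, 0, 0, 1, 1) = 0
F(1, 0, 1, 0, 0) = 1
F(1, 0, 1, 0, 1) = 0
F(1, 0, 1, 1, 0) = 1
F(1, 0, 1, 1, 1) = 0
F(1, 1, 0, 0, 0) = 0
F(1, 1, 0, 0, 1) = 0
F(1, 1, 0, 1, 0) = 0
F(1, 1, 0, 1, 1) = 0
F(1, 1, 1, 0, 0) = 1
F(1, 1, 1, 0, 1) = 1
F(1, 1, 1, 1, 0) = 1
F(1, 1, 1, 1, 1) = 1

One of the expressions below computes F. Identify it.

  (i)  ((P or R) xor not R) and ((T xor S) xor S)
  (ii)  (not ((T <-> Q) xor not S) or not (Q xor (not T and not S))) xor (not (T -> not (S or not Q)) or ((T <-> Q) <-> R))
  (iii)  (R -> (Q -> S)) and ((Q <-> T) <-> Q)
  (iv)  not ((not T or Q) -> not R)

iv

(i) disagrees with F on (0,0,0,0,1) (formula → 1, table → 0); rule it out.
(ii) disagrees with F on (0,0,0,0,0) (formula → 1, table → 0); rule it out.
(iii) disagrees with F on (0,0,0,0,1) (formula → 1, table → 0); rule it out.
Only (iv) survives; checking it on all 32 rows confirms it matches F.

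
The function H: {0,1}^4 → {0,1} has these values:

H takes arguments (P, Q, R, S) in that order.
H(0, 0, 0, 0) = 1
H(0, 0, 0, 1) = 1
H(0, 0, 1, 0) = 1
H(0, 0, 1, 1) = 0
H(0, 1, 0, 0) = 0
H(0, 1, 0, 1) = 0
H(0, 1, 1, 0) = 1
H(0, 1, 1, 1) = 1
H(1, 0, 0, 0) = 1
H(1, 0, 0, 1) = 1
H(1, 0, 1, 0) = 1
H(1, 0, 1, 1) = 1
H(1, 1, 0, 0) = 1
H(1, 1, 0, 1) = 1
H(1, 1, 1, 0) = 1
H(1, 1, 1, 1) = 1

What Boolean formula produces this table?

H(P, Q, R, S) = NOT (((((NOT P AND NOT Q) AND R) AND S) OR (((NOT P AND Q) AND NOT R) AND NOT S)) OR (((NOT P AND Q) AND NOT R) AND S))

There are just 3 zero rows: (0,0,1,1), (0,1,0,0), (0,1,0,1). Their minterms are ¬P·¬Q·R·S, ¬P·Q·¬R·¬S, ¬P·Q·¬R·S; the OR of those covers precisely the 0-outputs, and negating it yields H.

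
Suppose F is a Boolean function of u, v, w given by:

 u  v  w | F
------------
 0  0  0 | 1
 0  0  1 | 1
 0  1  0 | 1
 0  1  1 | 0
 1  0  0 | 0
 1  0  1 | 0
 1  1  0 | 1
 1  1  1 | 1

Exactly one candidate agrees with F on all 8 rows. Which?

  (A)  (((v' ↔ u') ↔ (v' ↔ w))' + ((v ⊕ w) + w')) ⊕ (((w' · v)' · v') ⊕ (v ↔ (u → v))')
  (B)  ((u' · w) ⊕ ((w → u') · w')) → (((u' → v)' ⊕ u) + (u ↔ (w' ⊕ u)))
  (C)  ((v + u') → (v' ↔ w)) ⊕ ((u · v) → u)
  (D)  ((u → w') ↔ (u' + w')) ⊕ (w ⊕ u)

A

(B) fails at (0,1,0): the formula yields 0, F is 1.
(C) fails at (0,0,1): the formula yields 0, F is 1.
(D) fails at (0,0,1): the formula yields 0, F is 1.
Only (A) survives; checking it on all 8 rows confirms it matches F.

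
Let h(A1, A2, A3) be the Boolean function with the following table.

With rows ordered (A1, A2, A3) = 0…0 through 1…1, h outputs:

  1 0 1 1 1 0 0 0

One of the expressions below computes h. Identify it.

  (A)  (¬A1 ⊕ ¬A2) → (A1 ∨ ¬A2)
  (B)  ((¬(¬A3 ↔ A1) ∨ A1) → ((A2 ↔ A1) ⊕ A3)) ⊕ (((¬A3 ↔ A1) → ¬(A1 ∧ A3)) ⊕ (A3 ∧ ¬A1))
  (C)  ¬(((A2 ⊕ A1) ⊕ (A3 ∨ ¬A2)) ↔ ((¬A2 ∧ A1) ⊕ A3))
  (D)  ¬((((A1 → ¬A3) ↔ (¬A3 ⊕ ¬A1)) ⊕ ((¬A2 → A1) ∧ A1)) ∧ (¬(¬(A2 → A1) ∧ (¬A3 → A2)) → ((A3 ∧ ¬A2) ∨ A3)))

C

(A): at (0,0,1) it gives 1, but h = 0 — eliminated.
(B): at (0,0,0) it gives 0, but h = 1 — eliminated.
(D): at (0,1,1) it gives 0, but h = 1 — eliminated.
Only (C) survives; checking it on all 8 rows confirms it matches h.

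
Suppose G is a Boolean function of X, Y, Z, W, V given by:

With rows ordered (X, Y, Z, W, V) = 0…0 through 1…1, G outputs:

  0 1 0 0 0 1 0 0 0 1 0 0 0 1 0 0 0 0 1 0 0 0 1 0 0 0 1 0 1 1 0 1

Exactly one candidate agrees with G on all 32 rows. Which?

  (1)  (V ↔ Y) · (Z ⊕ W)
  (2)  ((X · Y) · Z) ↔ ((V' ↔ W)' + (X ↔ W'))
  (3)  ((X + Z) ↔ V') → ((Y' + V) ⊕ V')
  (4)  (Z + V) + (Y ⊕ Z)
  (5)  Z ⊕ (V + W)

2

(1) disagrees with G on (0,0,0,0,1) (formula → 0, table → 1); rule it out.
(3) disagrees with G on (0,0,0,0,0) (formula → 1, table → 0); rule it out.
(4) disagrees with G on (0,0,0,1,1) (formula → 1, table → 0); rule it out.
(5) disagrees with G on (0,0,0,1,0) (formula → 1, table → 0); rule it out.
That leaves (2). Evaluating it on every row reproduces the table of G exactly.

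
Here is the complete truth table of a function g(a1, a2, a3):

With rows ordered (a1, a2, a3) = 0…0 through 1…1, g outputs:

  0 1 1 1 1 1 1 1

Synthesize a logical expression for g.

g(a1, a2, a3) = (a1 + a2) + a3

The output is 1 whenever at least one input is 1 — the OR of all inputs.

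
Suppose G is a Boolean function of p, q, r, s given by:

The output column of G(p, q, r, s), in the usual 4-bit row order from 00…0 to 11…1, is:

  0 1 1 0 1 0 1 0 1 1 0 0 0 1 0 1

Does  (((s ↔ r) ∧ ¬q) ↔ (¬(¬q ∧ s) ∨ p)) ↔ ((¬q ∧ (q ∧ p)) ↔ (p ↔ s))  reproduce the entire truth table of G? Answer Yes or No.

Yes

Evaluate (((s ↔ r) ∧ ¬q) ↔ (¬(¬q ∧ s) ∨ p)) ↔ ((¬q ∧ (q ∧ p)) ↔ (p ↔ s)) on each row and compare to G:
  p=0, q=0, r=0, s=0: formula gives 0, G = 0 ✓
  p=0, q=0, r=0, s=1: formula gives 1, G = 1 ✓
  p=0, q=0, r=1, s=0: formula gives 1, G = 1 ✓
  p=0, q=0, r=1, s=1: formula gives 0, G = 0 ✓
  … (the remaining 12 rows also agree.)
No disagreement on any input; they are logically equivalent.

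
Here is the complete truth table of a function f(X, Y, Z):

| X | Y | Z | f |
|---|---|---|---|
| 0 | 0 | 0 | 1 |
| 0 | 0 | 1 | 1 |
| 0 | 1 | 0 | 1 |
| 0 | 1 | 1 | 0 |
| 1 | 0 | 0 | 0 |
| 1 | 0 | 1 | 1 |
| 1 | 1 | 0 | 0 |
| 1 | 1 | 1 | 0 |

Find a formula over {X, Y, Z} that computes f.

f=1 on 4 inputs: (0,0,0), (0,0,1), (0,1,0), (1,0,1). Reading each as a conjunction of literals (¬X·¬Y·¬Z, ¬X·¬Y·Z, ¬X·Y·¬Z, X·¬Y·Z) and taking the OR gives the canonical DNF.

f(X, Y, Z) = ((((NOT X AND NOT Y) AND NOT Z) OR ((NOT X AND NOT Y) AND Z)) OR ((NOT X AND Y) AND NOT Z)) OR ((X AND NOT Y) AND Z)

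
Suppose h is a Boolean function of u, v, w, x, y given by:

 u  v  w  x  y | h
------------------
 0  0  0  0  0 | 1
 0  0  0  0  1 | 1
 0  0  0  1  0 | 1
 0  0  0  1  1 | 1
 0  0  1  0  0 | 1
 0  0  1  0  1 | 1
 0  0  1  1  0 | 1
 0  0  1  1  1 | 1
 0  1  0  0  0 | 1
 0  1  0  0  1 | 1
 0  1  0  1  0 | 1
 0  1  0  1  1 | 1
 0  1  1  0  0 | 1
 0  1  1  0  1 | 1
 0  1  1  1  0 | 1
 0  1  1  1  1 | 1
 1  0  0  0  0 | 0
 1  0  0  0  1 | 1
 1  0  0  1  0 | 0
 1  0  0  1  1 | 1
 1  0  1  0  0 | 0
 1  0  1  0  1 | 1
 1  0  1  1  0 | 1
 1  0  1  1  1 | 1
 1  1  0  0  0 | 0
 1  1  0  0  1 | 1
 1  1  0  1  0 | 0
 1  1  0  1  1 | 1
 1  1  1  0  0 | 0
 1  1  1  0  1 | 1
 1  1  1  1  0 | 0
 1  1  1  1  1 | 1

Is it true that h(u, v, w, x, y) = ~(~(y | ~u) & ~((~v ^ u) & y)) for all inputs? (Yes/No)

Evaluate ~(~(y | ~u) & ~((~v ^ u) & y)) on each row and compare to h:
  u=0, v=0, w=0, x=0, y=0: formula gives 1, h = 1 ✓
  u=0, v=0, w=0, x=0, y=1: formula gives 1, h = 1 ✓
  u=0, v=0, w=0, x=1, y=0: formula gives 1, h = 1 ✓
  u=0, v=0, w=0, x=1, y=1: formula gives 1, h = 1 ✓
  …
  u=1, v=0, w=1, x=1, y=0: formula gives 0, but h = 1 ✗
A single disagreement suffices: at (1,0,1,1,0) they differ, so the formula does not compute h.

No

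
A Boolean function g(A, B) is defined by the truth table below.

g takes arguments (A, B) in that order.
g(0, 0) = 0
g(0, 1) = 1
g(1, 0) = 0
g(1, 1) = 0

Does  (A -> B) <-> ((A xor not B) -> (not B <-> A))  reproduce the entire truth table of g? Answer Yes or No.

Check the formula against g row by row:
  A=0, B=0: formula gives 0, g = 0 ✓
  A=0, B=1: formula gives 1, g = 1 ✓
  A=1, B=0: formula gives 0, g = 0 ✓
  A=1, B=1: formula gives 0, g = 0 ✓
All 4 rows match — the expression computes g exactly.

Yes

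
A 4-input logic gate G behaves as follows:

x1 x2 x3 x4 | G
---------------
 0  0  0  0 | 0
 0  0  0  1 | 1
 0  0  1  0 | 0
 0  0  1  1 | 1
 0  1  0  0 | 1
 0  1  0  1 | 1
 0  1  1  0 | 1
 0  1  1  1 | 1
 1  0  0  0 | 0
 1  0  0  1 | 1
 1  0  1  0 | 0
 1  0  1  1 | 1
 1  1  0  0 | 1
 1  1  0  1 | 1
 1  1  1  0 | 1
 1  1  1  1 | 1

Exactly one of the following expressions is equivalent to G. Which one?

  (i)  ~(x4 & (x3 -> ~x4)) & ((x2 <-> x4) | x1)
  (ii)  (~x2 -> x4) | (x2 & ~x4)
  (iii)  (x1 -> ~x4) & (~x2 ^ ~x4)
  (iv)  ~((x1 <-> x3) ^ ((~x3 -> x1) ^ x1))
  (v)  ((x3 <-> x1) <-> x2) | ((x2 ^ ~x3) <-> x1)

ii

(i) disagrees with G on (0,0,0,0) (formula → 1, table → 0); rule it out.
(iii) disagrees with G on (0,1,0,1) (formula → 0, table → 1); rule it out.
(iv) disagrees with G on (0,0,0,1) (formula → 0, table → 1); rule it out.
(v) disagrees with G on (0,0,0,1) (formula → 0, table → 1); rule it out.
(ii) is the remaining candidate, and it agrees with G on all 16 inputs.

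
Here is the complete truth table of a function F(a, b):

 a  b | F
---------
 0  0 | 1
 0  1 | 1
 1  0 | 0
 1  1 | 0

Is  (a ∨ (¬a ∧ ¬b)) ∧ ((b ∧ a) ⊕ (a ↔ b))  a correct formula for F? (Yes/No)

Check the formula against F row by row:
  a=0, b=0: formula gives 1, F = 1 ✓
  a=0, b=1: formula gives 0, but F = 1 ✗
Row (0,1) is a counterexample, so the formula is not equivalent to F.

No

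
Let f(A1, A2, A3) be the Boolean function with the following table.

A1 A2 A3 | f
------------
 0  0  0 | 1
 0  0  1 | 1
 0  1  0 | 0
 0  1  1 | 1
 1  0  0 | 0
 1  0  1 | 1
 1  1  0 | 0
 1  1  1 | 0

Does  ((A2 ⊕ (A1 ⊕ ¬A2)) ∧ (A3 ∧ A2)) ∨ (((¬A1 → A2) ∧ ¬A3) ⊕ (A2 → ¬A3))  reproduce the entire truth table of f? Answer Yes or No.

Test each input against both f and the formula:
  A1=0, A2=0, A3=0: formula gives 1, f = 1 ✓
  A1=0, A2=0, A3=1: formula gives 1, f = 1 ✓
  A1=0, A2=1, A3=0: formula gives 0, f = 0 ✓
  A1=0, A2=1, A3=1: formula gives 1, f = 1 ✓
  A1=1, A2=0, A3=0: formula gives 0, f = 0 ✓
  … (the remaining 3 rows also agree.)
No disagreement on any input; they are logically equivalent.

Yes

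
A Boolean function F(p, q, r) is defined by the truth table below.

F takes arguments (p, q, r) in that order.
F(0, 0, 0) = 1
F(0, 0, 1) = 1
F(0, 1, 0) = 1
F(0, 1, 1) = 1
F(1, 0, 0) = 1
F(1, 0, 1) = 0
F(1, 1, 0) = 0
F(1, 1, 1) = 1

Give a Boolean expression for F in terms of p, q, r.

F is 0 on only 2 rows — (1,0,1), (1,1,0). Writing each as a minterm (p·¬q·r, p·q·¬r) and OR-ing them characterizes exactly where F=0, so F is the negation of that disjunction.

F(p, q, r) = (((p · q') · r) + ((p · q) · r'))'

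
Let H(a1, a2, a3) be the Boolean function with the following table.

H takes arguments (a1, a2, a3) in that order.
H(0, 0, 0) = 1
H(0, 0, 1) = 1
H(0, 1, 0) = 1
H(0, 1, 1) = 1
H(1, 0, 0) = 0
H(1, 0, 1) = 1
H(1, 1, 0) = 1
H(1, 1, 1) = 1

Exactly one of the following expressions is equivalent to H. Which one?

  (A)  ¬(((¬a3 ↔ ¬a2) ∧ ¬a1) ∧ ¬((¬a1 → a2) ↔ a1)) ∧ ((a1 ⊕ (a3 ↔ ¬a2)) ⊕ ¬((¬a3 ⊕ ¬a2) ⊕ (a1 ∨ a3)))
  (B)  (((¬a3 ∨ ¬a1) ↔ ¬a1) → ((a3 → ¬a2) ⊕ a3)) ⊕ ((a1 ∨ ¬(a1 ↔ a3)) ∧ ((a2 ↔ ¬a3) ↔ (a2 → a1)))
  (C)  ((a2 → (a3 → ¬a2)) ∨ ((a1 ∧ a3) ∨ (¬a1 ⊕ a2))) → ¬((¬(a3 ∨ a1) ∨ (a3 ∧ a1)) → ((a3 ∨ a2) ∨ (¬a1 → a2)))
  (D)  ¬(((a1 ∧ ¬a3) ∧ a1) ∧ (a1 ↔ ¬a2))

(A): at (0,0,1) it gives 0, but H = 1 — eliminated.
(B): at (0,1,1) it gives 0, but H = 1 — eliminated.
(C): at (0,0,1) it gives 0, but H = 1 — eliminated.
(D) is the remaining candidate, and it agrees with H on all 8 inputs.

D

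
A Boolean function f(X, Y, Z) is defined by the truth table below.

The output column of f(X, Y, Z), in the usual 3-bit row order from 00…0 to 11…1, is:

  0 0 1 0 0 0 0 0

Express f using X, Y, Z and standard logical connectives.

f is 1 on exactly one input, (0,1,0), whose minterm is ¬X·Y·¬Z. So f is just that conjunction.

f(X, Y, Z) = (not X and Y) and not Z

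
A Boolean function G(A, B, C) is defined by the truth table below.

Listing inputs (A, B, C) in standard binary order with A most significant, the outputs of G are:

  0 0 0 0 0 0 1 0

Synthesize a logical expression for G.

G is 1 on exactly one input, (1,1,0), whose minterm is A·B·¬C. So G is just that conjunction.

G(A, B, C) = (A ∧ B) ∧ ¬C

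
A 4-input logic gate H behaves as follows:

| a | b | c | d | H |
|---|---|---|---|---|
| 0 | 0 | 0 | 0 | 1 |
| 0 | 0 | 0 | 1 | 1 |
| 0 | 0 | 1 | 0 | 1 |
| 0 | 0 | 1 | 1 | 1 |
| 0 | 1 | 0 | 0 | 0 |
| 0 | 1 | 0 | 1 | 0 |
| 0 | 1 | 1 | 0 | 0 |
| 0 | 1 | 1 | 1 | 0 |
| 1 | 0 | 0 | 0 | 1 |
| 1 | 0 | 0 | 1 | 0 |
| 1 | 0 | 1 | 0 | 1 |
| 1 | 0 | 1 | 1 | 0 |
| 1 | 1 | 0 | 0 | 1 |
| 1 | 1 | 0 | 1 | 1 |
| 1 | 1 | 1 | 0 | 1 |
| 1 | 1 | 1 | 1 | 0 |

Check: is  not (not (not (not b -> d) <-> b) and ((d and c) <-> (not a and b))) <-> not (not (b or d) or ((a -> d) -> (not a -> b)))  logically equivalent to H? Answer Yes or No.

No

Check the formula against H row by row:
  a=0, b=0, c=0, d=0: formula gives 1, H = 1 ✓
  a=0, b=0, c=0, d=1: formula gives 1, H = 1 ✓
  a=0, b=0, c=1, d=0: formula gives 1, H = 1 ✓
  a=0, b=0, c=1, d=1: formula gives 1, H = 1 ✓
  …
  a=0, b=1, c=1, d=1: formula gives 1, but H = 0 ✗
A single disagreement suffices: at (0,1,1,1) they differ, so the formula does not compute H.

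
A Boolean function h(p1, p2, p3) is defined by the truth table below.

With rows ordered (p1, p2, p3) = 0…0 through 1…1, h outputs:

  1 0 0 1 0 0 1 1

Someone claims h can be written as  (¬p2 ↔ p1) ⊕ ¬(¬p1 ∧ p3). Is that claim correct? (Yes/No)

Evaluate (¬p2 ↔ p1) ⊕ ¬(¬p1 ∧ p3) on each row and compare to h:
  p1=0, p2=0, p3=0: formula gives 1, h = 1 ✓
  p1=0, p2=0, p3=1: formula gives 0, h = 0 ✓
  p1=0, p2=1, p3=0: formula gives 0, h = 0 ✓
  p1=0, p2=1, p3=1: formula gives 1, h = 1 ✓
  p1=1, p2=0, p3=0: formula gives 0, h = 0 ✓
  … (the remaining 3 rows also agree.)
All 8 rows match — the expression computes h exactly.

Yes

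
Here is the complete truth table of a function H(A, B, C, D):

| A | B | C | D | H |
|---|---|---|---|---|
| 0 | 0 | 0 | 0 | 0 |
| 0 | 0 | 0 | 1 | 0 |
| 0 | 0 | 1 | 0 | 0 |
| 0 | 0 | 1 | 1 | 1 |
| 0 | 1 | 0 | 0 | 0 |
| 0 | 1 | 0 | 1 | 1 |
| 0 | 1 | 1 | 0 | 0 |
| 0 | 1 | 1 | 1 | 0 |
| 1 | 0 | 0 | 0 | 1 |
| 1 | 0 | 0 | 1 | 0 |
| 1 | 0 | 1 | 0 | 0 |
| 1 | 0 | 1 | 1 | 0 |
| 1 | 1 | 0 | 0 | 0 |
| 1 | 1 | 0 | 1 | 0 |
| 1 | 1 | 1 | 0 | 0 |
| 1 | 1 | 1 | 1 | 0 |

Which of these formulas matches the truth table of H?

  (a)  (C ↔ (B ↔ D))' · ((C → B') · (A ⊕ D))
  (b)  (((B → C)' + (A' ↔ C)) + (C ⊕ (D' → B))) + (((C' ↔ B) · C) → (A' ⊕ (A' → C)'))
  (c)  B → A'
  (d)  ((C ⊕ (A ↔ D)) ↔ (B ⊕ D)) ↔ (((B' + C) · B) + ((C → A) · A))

a

(b) fails at (0,0,0,0): the formula yields 1, H is 0.
(c) fails at (0,0,0,0): the formula yields 1, H is 0.
(d) fails at (0,0,0,0): the formula yields 1, H is 0.
That leaves (a). Evaluating it on every row reproduces the table of H exactly.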